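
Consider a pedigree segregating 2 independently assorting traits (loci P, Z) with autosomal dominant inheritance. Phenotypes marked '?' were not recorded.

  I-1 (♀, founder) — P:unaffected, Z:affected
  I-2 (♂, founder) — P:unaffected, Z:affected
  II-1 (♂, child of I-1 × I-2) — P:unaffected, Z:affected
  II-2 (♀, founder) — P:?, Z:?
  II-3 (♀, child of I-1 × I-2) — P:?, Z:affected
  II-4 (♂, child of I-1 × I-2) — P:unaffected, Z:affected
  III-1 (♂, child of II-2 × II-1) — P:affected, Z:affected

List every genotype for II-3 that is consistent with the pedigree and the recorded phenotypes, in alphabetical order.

P/I-1 un ·: pp
P/I-2 un ·: pp
P/II-1 un I-1×I-2: pp
P/II-2 ? ·: Pp|PP
P/II-3 ? I-1×I-2: pp
P/II-4 un I-1×I-2: pp
P/III-1 aff II-2×II-1: Pp
⇒ P over [I-1,I-2,II-1,II-2,II-3,II-4,III-1]: 2 consistent
Z/I-1 aff ·: Zz|ZZ
Z/I-2 aff ·: Zz|ZZ
Z/II-1 aff I-1×I-2: Zz|ZZ
Z/II-2 ? ·: zz|Zz|ZZ
Z/II-3 aff I-1×I-2: Zz|ZZ
Z/II-4 aff I-1×I-2: Zz|ZZ
Z/III-1 aff II-2×II-1: Zz|ZZ
⇒ Z over [I-1,I-2,II-1,II-2,II-3,II-4,III-1]: 112 consistent

II-3 ∈ {pp ZZ, pp Zz}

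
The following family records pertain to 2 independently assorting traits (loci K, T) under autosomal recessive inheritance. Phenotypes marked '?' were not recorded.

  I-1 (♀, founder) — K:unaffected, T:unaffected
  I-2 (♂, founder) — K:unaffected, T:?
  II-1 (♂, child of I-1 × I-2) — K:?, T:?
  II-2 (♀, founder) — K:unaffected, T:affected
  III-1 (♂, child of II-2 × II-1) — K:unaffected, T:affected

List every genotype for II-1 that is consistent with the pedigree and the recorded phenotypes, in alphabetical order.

K/I-1 un ·: KK|Kk
K/I-2 un ·: KK|Kk
K/II-1 ? I-1×I-2: KK|Kk|kk
K/II-2 un ·: KK|Kk
K/III-1 un II-2×II-1: KK|Kk
⇒ K over [I-1,I-2,II-1,II-2,III-1]: 26 consistent
T/I-1 un ·: TT|Tt
T/I-2 ? ·: TT|Tt|tt
T/II-1 ? I-1×I-2: Tt|tt
T/II-2 aff ·: tt
T/III-1 aff II-2×II-1: tt
⇒ T over [I-1,I-2,II-1,II-2,III-1]: 7 consistent

II-1 ∈ {KK Tt, KK tt, Kk Tt, Kk tt, kk Tt, kk tt}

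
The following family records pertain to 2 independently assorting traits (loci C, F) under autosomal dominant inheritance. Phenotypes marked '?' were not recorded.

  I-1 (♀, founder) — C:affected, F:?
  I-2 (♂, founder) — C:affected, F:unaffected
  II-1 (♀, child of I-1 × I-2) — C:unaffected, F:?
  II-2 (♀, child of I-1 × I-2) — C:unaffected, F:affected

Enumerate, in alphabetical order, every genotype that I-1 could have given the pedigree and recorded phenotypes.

I-1 ∈ {Cc FF, Cc Ff}

C/I-1 aff ·: Cc
C/I-2 aff ·: Cc
C/II-1 un I-1×I-2: cc
C/II-2 un I-1×I-2: cc
⇒ C over [I-1,I-2,II-1,II-2]: 1 consistent
F/I-1 ? ·: Ff|FF
F/I-2 un ·: ff
F/II-1 ? I-1×I-2: ff|Ff
F/II-2 aff I-1×I-2: Ff
⇒ F over [I-1,I-2,II-1,II-2]: 3 consistent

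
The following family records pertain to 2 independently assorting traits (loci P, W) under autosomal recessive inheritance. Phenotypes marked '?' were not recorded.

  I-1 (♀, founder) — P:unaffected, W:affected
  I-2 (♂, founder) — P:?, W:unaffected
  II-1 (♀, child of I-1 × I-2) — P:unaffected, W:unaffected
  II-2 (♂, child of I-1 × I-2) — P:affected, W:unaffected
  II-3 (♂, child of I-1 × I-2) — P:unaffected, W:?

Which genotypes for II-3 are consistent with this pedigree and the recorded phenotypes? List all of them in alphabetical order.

P/I-1 un ·: Pp
P/I-2 ? ·: Pp|pp
P/II-1 un I-1×I-2: PP|Pp
P/II-2 aff I-1×I-2: pp
P/II-3 un I-1×I-2: PP|Pp
⇒ P over [I-1,I-2,II-1,II-2,II-3]: 5 consistent
W/I-1 aff ·: ww
W/I-2 un ·: WW|Ww
W/II-1 un I-1×I-2: Ww
W/II-2 un I-1×I-2: Ww
W/II-3 ? I-1×I-2: Ww|ww
⇒ W over [I-1,I-2,II-1,II-2,II-3]: 3 consistent

II-3 ∈ {PP Ww, PP ww, Pp Ww, Pp ww}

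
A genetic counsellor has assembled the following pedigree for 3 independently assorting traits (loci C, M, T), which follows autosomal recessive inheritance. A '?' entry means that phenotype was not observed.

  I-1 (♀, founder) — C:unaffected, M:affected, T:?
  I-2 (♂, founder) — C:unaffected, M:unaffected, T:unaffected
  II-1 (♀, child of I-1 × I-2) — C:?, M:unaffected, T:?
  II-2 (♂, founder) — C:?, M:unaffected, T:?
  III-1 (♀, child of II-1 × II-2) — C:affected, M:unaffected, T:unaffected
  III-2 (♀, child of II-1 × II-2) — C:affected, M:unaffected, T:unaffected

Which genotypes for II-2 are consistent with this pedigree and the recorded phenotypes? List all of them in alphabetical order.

C/I-1 un ·: CC|Cc
C/I-2 un ·: CC|Cc
C/II-1 ? I-1×I-2: Cc|cc
C/II-2 ? ·: Cc|cc
C/III-1 aff II-1×II-2: cc
C/III-2 aff II-1×II-2: cc
⇒ C over [I-1,I-2,II-1,II-2,III-1,III-2]: 8 consistent
M/I-1 aff ·: mm
M/I-2 un ·: MM|Mm
M/II-1 un I-1×I-2: Mm
M/II-2 un ·: MM|Mm
M/III-1 un II-1×II-2: MM|Mm
M/III-2 un II-1×II-2: MM|Mm
⇒ M over [I-1,I-2,II-1,II-2,III-1,III-2]: 16 consistent
T/I-1 ? ·: TT|Tt|tt
T/I-2 un ·: TT|Tt
T/II-1 ? I-1×I-2: TT|Tt|tt
T/II-2 ? ·: TT|Tt|tt
T/III-1 un II-1×II-2: TT|Tt
T/III-2 un II-1×II-2: TT|Tt
⇒ T over [I-1,I-2,II-1,II-2,III-1,III-2]: 73 consistent

II-2 ∈ {Cc MM TT, Cc MM Tt, Cc MM tt, Cc Mm TT, Cc Mm Tt, Cc Mm tt, cc MM TT, cc MM Tt, cc MM tt, cc Mm TT, cc Mm Tt, cc Mm tt}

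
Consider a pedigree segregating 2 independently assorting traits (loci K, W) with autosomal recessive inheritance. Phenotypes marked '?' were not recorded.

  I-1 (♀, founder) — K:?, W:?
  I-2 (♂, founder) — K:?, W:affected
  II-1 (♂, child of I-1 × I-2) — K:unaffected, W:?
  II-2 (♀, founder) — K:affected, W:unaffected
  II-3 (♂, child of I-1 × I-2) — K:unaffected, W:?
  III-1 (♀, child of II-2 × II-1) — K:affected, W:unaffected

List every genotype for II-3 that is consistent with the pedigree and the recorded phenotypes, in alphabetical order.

II-3 ∈ {KK Ww, KK ww, Kk Ww, Kk ww}

K/I-1 ? ·: KK|Kk|kk
K/I-2 ? ·: KK|Kk|kk
K/II-1 un I-1×I-2: Kk
K/II-2 aff ·: kk
K/II-3 un I-1×I-2: KK|Kk
K/III-1 aff II-2×II-1: kk
⇒ K over [I-1,I-2,II-1,II-2,II-3,III-1]: 10 consistent
W/I-1 ? ·: WW|Ww|ww
W/I-2 aff ·: ww
W/II-1 ? I-1×I-2: Ww|ww
W/II-2 un ·: WW|Ww
W/II-3 ? I-1×I-2: Ww|ww
W/III-1 un II-2×II-1: WW|Ww
⇒ W over [I-1,I-2,II-1,II-2,II-3,III-1]: 18 consistent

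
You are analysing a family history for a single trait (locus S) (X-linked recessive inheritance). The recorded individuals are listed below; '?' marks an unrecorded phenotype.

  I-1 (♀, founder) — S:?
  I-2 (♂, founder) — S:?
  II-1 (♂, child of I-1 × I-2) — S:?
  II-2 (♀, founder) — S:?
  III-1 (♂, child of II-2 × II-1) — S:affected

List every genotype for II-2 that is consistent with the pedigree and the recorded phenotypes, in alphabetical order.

S/I-1 ? ·: X^SX^S|X^SX^s|X^sX^s
S/I-2 ? ·: X^SY|X^sY
S/II-1 ? I-1×I-2: X^SY|X^sY
S/II-2 ? ·: X^SX^s|X^sX^s
S/III-1 aff II-2×II-1: X^sY
⇒ S over [I-1,I-2,II-1,II-2,III-1]: 16 consistent

II-2 ∈ {X^SX^s, X^sX^s}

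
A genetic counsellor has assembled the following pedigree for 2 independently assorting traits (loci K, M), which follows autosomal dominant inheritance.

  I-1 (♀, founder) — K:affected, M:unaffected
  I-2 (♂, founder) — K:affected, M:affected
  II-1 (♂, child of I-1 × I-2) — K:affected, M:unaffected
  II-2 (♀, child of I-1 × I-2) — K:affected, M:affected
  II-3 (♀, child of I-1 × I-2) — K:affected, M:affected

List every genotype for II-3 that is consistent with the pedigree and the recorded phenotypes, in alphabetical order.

II-3 ∈ {KK Mm, Kk Mm}

K/I-1 aff ·: Kk|KK
K/I-2 aff ·: Kk|KK
K/II-1 aff I-1×I-2: Kk|KK
K/II-2 aff I-1×I-2: Kk|KK
K/II-3 aff I-1×I-2: Kk|KK
⇒ K over [I-1,I-2,II-1,II-2,II-3]: 25 consistent
M/I-1 un ·: mm
M/I-2 aff ·: Mm
M/II-1 un I-1×I-2: mm
M/II-2 aff I-1×I-2: Mm
M/II-3 aff I-1×I-2: Mm
⇒ M over [I-1,I-2,II-1,II-2,II-3]: 1 consistent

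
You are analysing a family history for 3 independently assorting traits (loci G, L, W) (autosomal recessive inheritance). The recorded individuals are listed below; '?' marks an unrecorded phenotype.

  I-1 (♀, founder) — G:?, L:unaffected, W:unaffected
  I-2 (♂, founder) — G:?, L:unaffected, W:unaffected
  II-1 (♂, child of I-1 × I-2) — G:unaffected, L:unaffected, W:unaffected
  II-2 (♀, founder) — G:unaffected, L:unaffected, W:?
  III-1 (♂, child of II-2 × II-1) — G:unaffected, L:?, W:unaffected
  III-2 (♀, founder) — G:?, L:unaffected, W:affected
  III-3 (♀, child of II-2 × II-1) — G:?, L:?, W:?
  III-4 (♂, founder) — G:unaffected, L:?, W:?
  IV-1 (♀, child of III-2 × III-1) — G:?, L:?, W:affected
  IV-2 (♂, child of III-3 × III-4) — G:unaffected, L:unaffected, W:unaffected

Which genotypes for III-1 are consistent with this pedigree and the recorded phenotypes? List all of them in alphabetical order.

III-1 ∈ {GG LL Ww, GG Ll Ww, GG ll Ww, Gg LL Ww, Gg Ll Ww, Gg ll Ww}

G/I-1 ? ·: GG|Gg|gg
G/I-2 ? ·: GG|Gg|gg
G/II-1 un I-1×I-2: GG|Gg
G/II-2 un ·: GG|Gg
G/III-1 un II-2×II-1: GG|Gg
G/III-2 ? ·: GG|Gg|gg
G/III-3 ? II-2×II-1: GG|Gg|gg
G/III-4 un ·: GG|Gg
G/IV-1 ? III-2×III-1: GG|Gg|gg
G/IV-2 un III-3×III-4: GG|Gg
⇒ G over [I-1,I-2,II-1,II-2,III-1,III-2,III-3,III-4,IV-1,IV-2]: 1588 consistent
L/I-1 un ·: LL|Ll
L/I-2 un ·: LL|Ll
L/II-1 un I-1×I-2: LL|Ll
L/II-2 un ·: LL|Ll
L/III-1 ? II-2×II-1: LL|Ll|ll
L/III-2 un ·: LL|Ll
L/III-3 ? II-2×II-1: LL|Ll|ll
L/III-4 ? ·: LL|Ll|ll
L/IV-1 ? III-2×III-1: LL|Ll|ll
L/IV-2 un III-3×III-4: LL|Ll
⇒ L over [I-1,I-2,II-1,II-2,III-1,III-2,III-3,III-4,IV-1,IV-2]: 915 consistent
W/I-1 un ·: WW|Ww
W/I-2 un ·: WW|Ww
W/II-1 un I-1×I-2: WW|Ww
W/II-2 ? ·: WW|Ww|ww
W/III-1 un II-2×II-1: Ww
W/III-2 aff ·: ww
W/III-3 ? II-2×II-1: WW|Ww|ww
W/III-4 ? ·: WW|Ww|ww
W/IV-1 aff III-2×III-1: ww
W/IV-2 un III-3×III-4: WW|Ww
⇒ W over [I-1,I-2,II-1,II-2,III-1,III-2,III-3,III-4,IV-1,IV-2]: 137 consistent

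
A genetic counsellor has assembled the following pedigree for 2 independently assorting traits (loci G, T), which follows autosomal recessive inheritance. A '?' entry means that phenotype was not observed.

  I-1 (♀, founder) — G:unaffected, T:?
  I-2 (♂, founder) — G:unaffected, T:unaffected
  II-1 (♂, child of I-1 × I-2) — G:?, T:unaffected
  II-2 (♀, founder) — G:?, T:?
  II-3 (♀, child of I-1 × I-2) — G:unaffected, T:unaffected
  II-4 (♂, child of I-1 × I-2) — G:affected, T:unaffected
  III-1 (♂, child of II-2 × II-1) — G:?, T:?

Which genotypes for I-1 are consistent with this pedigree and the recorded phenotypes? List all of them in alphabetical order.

I-1 ∈ {Gg TT, Gg Tt, Gg tt}

G/I-1 un ·: Gg
G/I-2 un ·: Gg
G/II-1 ? I-1×I-2: GG|Gg|gg
G/II-2 ? ·: GG|Gg|gg
G/II-3 un I-1×I-2: GG|Gg
G/II-4 aff I-1×I-2: gg
G/III-1 ? II-2×II-1: GG|Gg|gg
⇒ G over [I-1,I-2,II-1,II-2,II-3,II-4,III-1]: 30 consistent
T/I-1 ? ·: TT|Tt|tt
T/I-2 un ·: TT|Tt
T/II-1 un I-1×I-2: TT|Tt
T/II-2 ? ·: TT|Tt|tt
T/II-3 un I-1×I-2: TT|Tt
T/II-4 un I-1×I-2: TT|Tt
T/III-1 ? II-2×II-1: TT|Tt|tt
⇒ T over [I-1,I-2,II-1,II-2,II-3,II-4,III-1]: 150 consistent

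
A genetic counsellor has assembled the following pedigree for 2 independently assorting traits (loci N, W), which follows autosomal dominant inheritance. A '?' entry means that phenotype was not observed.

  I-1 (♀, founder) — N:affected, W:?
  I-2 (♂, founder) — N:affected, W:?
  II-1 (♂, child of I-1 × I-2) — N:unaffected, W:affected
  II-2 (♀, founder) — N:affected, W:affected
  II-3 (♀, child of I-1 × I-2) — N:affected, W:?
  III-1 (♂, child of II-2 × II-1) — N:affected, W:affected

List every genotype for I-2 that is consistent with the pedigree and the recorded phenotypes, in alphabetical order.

N/I-1 aff ·: Nn
N/I-2 aff ·: Nn
N/II-1 un I-1×I-2: nn
N/II-2 aff ·: Nn|NN
N/II-3 aff I-1×I-2: Nn|NN
N/III-1 aff II-2×II-1: Nn
⇒ N over [I-1,I-2,II-1,II-2,II-3,III-1]: 4 consistent
W/I-1 ? ·: ww|Ww|WW
W/I-2 ? ·: ww|Ww|WW
W/II-1 aff I-1×I-2: Ww|WW
W/II-2 aff ·: Ww|WW
W/II-3 ? I-1×I-2: ww|Ww|WW
W/III-1 aff II-2×II-1: Ww|WW
⇒ W over [I-1,I-2,II-1,II-2,II-3,III-1]: 76 consistent

I-2 ∈ {Nn WW, Nn Ww, Nn ww}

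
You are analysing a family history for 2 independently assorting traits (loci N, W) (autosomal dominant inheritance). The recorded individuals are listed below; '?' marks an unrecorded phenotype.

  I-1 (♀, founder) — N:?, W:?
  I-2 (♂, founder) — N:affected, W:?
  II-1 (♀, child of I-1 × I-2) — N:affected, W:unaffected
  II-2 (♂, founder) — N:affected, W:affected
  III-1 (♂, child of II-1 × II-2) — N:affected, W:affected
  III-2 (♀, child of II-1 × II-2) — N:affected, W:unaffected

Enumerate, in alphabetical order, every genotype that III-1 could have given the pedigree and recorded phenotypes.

N/I-1 ? ·: nn|Nn|NN
N/I-2 aff ·: Nn|NN
N/II-1 aff I-1×I-2: Nn|NN
N/II-2 aff ·: Nn|NN
N/III-1 aff II-1×II-2: Nn|NN
N/III-2 aff II-1×II-2: Nn|NN
⇒ N over [I-1,I-2,II-1,II-2,III-1,III-2]: 60 consistent
W/I-1 ? ·: ww|Ww
W/I-2 ? ·: ww|Ww
W/II-1 un I-1×I-2: ww
W/II-2 aff ·: Ww
W/III-1 aff II-1×II-2: Ww
W/III-2 un II-1×II-2: ww
⇒ W over [I-1,I-2,II-1,II-2,III-1,III-2]: 4 consistent

III-1 ∈ {NN Ww, Nn Ww}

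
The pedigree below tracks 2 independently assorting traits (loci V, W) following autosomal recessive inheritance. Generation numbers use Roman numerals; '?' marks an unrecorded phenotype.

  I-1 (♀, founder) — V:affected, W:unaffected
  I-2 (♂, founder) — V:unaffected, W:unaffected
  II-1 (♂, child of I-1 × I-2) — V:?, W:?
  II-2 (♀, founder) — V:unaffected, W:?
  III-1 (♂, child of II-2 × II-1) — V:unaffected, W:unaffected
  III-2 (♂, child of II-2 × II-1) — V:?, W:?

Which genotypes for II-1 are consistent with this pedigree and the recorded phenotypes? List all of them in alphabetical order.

V/I-1 aff ·: vv
V/I-2 un ·: VV|Vv
V/II-1 ? I-1×I-2: Vv|vv
V/II-2 un ·: VV|Vv
V/III-1 un II-2×II-1: VV|Vv
V/III-2 ? II-2×II-1: VV|Vv|vv
⇒ V over [I-1,I-2,II-1,II-2,III-1,III-2]: 23 consistent
W/I-1 un ·: WW|Ww
W/I-2 un ·: WW|Ww
W/II-1 ? I-1×I-2: WW|Ww|ww
W/II-2 ? ·: WW|Ww|ww
W/III-1 un II-2×II-1: WW|Ww
W/III-2 ? II-2×II-1: WW|Ww|ww
⇒ W over [I-1,I-2,II-1,II-2,III-1,III-2]: 63 consistent

II-1 ∈ {Vv WW, Vv Ww, Vv ww, vv WW, vv Ww, vv ww}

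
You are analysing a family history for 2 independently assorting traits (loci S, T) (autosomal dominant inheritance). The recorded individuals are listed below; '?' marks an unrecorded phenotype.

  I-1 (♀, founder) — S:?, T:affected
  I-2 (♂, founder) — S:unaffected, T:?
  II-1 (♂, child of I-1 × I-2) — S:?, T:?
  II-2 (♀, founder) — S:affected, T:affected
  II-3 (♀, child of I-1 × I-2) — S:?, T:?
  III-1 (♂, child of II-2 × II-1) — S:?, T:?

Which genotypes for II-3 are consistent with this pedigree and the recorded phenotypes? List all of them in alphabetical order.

II-3 ∈ {Ss TT, Ss Tt, Ss tt, ss TT, ss Tt, ss tt}

S/I-1 ? ·: ss|Ss|SS
S/I-2 un ·: ss
S/II-1 ? I-1×I-2: ss|Ss
S/II-2 aff ·: Ss|SS
S/II-3 ? I-1×I-2: ss|Ss
S/III-1 ? II-2×II-1: ss|Ss|SS
⇒ S over [I-1,I-2,II-1,II-2,II-3,III-1]: 24 consistent
T/I-1 aff ·: Tt|TT
T/I-2 ? ·: tt|Tt|TT
T/II-1 ? I-1×I-2: tt|Tt|TT
T/II-2 aff ·: Tt|TT
T/II-3 ? I-1×I-2: tt|Tt|TT
T/III-1 ? II-2×II-1: tt|Tt|TT
⇒ T over [I-1,I-2,II-1,II-2,II-3,III-1]: 89 consistent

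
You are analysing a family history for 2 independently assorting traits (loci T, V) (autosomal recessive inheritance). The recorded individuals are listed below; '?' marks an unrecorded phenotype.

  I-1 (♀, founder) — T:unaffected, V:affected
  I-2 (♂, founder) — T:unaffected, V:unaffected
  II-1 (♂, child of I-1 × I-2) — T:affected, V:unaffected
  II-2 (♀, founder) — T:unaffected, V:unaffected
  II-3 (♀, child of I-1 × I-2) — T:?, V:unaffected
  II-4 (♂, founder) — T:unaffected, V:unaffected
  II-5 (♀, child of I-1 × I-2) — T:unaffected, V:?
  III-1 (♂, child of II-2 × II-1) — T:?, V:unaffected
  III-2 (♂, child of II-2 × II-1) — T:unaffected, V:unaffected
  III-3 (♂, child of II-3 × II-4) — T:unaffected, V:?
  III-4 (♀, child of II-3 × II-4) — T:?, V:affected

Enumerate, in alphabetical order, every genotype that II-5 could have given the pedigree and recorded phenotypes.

II-5 ∈ {TT Vv, TT vv, Tt Vv, Tt vv}

T/I-1 un ·: Tt
T/I-2 un ·: Tt
T/II-1 aff I-1×I-2: tt
T/II-2 un ·: TT|Tt
T/II-3 ? I-1×I-2: TT|Tt|tt
T/II-4 un ·: TT|Tt
T/II-5 un I-1×I-2: TT|Tt
T/III-1 ? II-2×II-1: Tt|tt
T/III-2 un II-2×II-1: Tt
T/III-3 un II-3×II-4: TT|Tt
T/III-4 ? II-3×II-4: TT|Tt|tt
⇒ T over [I-1,I-2,II-1,II-2,II-3,II-4,II-5,III-1,III-2,III-3,III-4]: 108 consistent
V/I-1 aff ·: vv
V/I-2 un ·: VV|Vv
V/II-1 un I-1×I-2: Vv
V/II-2 un ·: VV|Vv
V/II-3 un I-1×I-2: Vv
V/II-4 un ·: Vv
V/II-5 ? I-1×I-2: Vv|vv
V/III-1 un II-2×II-1: VV|Vv
V/III-2 un II-2×II-1: VV|Vv
V/III-3 ? II-3×II-4: VV|Vv|vv
V/III-4 aff II-3×II-4: vv
⇒ V over [I-1,I-2,II-1,II-2,II-3,II-4,II-5,III-1,III-2,III-3,III-4]: 72 consistent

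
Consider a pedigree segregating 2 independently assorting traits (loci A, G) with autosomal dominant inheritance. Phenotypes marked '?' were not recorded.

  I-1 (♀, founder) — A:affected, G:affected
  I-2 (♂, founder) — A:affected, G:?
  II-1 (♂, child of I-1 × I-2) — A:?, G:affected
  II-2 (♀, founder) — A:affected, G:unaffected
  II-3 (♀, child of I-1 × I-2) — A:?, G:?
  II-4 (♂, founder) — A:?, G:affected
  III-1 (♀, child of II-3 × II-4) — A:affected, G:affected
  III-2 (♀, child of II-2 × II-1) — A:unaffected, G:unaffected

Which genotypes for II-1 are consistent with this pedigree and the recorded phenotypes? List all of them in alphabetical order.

II-1 ∈ {Aa Gg, aa Gg}

A/I-1 aff ·: Aa|AA
A/I-2 aff ·: Aa|AA
A/II-1 ? I-1×I-2: aa|Aa
A/II-2 aff ·: Aa
A/II-3 ? I-1×I-2: aa|Aa|AA
A/II-4 ? ·: aa|Aa|AA
A/III-1 aff II-3×II-4: Aa|AA
A/III-2 un II-2×II-1: aa
⇒ A over [I-1,I-2,II-1,II-2,II-3,II-4,III-1,III-2]: 40 consistent
G/I-1 aff ·: Gg|GG
G/I-2 ? ·: gg|Gg|GG
G/II-1 aff I-1×I-2: Gg
G/II-2 un ·: gg
G/II-3 ? I-1×I-2: gg|Gg|GG
G/II-4 aff ·: Gg|GG
G/III-1 aff II-3×II-4: Gg|GG
G/III-2 un II-2×II-1: gg
⇒ G over [I-1,I-2,II-1,II-2,II-3,II-4,III-1,III-2]: 33 consistent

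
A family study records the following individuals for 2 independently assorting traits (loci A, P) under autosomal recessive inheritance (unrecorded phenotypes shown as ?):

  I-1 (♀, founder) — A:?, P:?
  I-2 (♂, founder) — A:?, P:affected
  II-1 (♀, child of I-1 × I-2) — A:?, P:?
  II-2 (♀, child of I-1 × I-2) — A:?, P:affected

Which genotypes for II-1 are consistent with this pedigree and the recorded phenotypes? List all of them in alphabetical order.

II-1 ∈ {AA Pp, AA pp, Aa Pp, Aa pp, aa Pp, aa pp}

A/I-1 ? ·: AA|Aa|aa
A/I-2 ? ·: AA|Aa|aa
A/II-1 ? I-1×I-2: AA|Aa|aa
A/II-2 ? I-1×I-2: AA|Aa|aa
⇒ A over [I-1,I-2,II-1,II-2]: 29 consistent
P/I-1 ? ·: Pp|pp
P/I-2 aff ·: pp
P/II-1 ? I-1×I-2: Pp|pp
P/II-2 aff I-1×I-2: pp
⇒ P over [I-1,I-2,II-1,II-2]: 3 consistent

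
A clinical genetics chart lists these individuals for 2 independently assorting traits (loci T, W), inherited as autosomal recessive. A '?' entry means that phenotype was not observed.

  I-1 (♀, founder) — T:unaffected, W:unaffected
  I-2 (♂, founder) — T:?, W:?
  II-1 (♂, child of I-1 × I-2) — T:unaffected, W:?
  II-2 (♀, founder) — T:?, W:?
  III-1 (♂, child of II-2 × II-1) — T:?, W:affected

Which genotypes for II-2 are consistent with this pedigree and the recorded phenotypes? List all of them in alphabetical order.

II-2 ∈ {TT Ww, TT ww, Tt Ww, Tt ww, tt Ww, tt ww}

T/I-1 un ·: TT|Tt
T/I-2 ? ·: TT|Tt|tt
T/II-1 un I-1×I-2: TT|Tt
T/II-2 ? ·: TT|Tt|tt
T/III-1 ? II-2×II-1: TT|Tt|tt
⇒ T over [I-1,I-2,II-1,II-2,III-1]: 51 consistent
W/I-1 un ·: WW|Ww
W/I-2 ? ·: WW|Ww|ww
W/II-1 ? I-1×I-2: Ww|ww
W/II-2 ? ·: Ww|ww
W/III-1 aff II-2×II-1: ww
⇒ W over [I-1,I-2,II-1,II-2,III-1]: 14 consistent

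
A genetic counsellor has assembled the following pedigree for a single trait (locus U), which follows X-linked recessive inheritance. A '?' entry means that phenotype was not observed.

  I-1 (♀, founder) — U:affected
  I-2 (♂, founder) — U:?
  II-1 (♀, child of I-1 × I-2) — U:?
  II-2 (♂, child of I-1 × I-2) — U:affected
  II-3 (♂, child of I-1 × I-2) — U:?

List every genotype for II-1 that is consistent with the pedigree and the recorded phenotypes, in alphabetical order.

U/I-1 aff ·: X^uX^u
U/I-2 ? ·: X^UY|X^uY
U/II-1 ? I-1×I-2: X^UX^u|X^uX^u
U/II-2 aff I-1×I-2: X^uY
U/II-3 ? I-1×I-2: X^uY
⇒ U over [I-1,I-2,II-1,II-2,II-3]: 2 consistent

II-1 ∈ {X^UX^u, X^uX^u}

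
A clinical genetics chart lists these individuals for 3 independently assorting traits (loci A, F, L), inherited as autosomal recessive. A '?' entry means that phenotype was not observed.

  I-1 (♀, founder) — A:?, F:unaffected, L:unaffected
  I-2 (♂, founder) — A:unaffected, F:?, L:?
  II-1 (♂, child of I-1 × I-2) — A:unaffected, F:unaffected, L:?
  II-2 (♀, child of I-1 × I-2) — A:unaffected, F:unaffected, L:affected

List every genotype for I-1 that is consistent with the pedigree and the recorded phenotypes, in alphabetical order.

A/I-1 ? ·: AA|Aa|aa
A/I-2 un ·: AA|Aa
A/II-1 un I-1×I-2: AA|Aa
A/II-2 un I-1×I-2: AA|Aa
⇒ A over [I-1,I-2,II-1,II-2]: 15 consistent
F/I-1 un ·: FF|Ff
F/I-2 ? ·: FF|Ff|ff
F/II-1 un I-1×I-2: FF|Ff
F/II-2 un I-1×I-2: FF|Ff
⇒ F over [I-1,I-2,II-1,II-2]: 15 consistent
L/I-1 un ·: Ll
L/I-2 ? ·: Ll|ll
L/II-1 ? I-1×I-2: LL|Ll|ll
L/II-2 aff I-1×I-2: ll
⇒ L over [I-1,I-2,II-1,II-2]: 5 consistent

I-1 ∈ {AA FF Ll, AA Ff Ll, Aa FF Ll, Aa Ff Ll, aa FF Ll, aa Ff Ll}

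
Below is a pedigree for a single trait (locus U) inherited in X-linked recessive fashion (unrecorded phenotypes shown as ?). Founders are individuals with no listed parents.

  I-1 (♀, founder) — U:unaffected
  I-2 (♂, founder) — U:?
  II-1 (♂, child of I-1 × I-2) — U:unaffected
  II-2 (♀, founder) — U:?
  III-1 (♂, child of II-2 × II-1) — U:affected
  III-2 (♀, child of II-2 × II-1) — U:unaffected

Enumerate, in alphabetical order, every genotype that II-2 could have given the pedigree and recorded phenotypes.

U/I-1 un ·: X^UX^U|X^UX^u
U/I-2 ? ·: X^UY|X^uY
U/II-1 un I-1×I-2: X^UY
U/II-2 ? ·: X^UX^u|X^uX^u
U/III-1 aff II-2×II-1: X^uY
U/III-2 un II-2×II-1: X^UX^U|X^UX^u
⇒ U over [I-1,I-2,II-1,II-2,III-1,III-2]: 12 consistent

II-2 ∈ {X^UX^u, X^uX^u}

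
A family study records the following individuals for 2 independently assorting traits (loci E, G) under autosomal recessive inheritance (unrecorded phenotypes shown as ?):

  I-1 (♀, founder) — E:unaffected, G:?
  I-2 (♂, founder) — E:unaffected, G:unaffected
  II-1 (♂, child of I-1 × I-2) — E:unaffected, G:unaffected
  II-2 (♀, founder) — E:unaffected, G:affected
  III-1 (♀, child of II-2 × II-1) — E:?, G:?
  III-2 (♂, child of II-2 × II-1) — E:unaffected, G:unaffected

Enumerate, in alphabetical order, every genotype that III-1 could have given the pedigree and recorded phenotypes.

III-1 ∈ {EE Gg, EE gg, Ee Gg, Ee gg, ee Gg, ee gg}

E/I-1 un ·: EE|Ee
E/I-2 un ·: EE|Ee
E/II-1 un I-1×I-2: EE|Ee
E/II-2 un ·: EE|Ee
E/III-1 ? II-2×II-1: EE|Ee|ee
E/III-2 un II-2×II-1: EE|Ee
⇒ E over [I-1,I-2,II-1,II-2,III-1,III-2]: 50 consistent
G/I-1 ? ·: GG|Gg|gg
G/I-2 un ·: GG|Gg
G/II-1 un I-1×I-2: GG|Gg
G/II-2 aff ·: gg
G/III-1 ? II-2×II-1: Gg|gg
G/III-2 un II-2×II-1: Gg
⇒ G over [I-1,I-2,II-1,II-2,III-1,III-2]: 14 consistent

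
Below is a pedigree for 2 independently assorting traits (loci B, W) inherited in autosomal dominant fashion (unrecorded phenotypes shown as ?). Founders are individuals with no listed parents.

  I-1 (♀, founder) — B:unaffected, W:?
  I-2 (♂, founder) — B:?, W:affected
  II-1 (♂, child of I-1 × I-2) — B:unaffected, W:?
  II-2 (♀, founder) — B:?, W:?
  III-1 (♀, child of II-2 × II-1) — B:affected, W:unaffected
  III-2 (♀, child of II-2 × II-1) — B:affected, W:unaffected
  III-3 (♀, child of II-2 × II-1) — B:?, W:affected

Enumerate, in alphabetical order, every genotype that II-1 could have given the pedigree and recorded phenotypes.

II-1 ∈ {bb Ww, bb ww}

B/I-1 un ·: bb
B/I-2 ? ·: bb|Bb
B/II-1 un I-1×I-2: bb
B/II-2 ? ·: Bb|BB
B/III-1 aff II-2×II-1: Bb
B/III-2 aff II-2×II-1: Bb
B/III-3 ? II-2×II-1: bb|Bb
⇒ B over [I-1,I-2,II-1,II-2,III-1,III-2,III-3]: 6 consistent
W/I-1 ? ·: ww|Ww|WW
W/I-2 aff ·: Ww|WW
W/II-1 ? I-1×I-2: ww|Ww
W/II-2 ? ·: ww|Ww
W/III-1 un II-2×II-1: ww
W/III-2 un II-2×II-1: ww
W/III-3 aff II-2×II-1: Ww|WW
⇒ W over [I-1,I-2,II-1,II-2,III-1,III-2,III-3]: 17 consistent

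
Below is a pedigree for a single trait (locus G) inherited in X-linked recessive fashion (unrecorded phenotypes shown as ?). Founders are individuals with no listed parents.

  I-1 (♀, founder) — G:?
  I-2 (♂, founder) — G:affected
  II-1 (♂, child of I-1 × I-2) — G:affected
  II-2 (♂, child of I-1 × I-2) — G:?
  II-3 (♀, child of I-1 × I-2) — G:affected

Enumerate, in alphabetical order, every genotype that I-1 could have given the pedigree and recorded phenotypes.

I-1 ∈ {X^GX^g, X^gX^g}

G/I-1 ? ·: X^GX^g|X^gX^g
G/I-2 aff ·: X^gY
G/II-1 aff I-1×I-2: X^gY
G/II-2 ? I-1×I-2: X^GY|X^gY
G/II-3 aff I-1×I-2: X^gX^g
⇒ G over [I-1,I-2,II-1,II-2,II-3]: 3 consistent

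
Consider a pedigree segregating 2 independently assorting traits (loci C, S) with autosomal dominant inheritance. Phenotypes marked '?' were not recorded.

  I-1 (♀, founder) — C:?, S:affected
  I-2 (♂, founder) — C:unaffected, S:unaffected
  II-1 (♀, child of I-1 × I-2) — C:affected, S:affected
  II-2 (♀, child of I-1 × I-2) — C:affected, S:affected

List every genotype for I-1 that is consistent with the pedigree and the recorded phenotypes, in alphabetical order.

I-1 ∈ {CC SS, CC Ss, Cc SS, Cc Ss}

C/I-1 ? ·: Cc|CC
C/I-2 un ·: cc
C/II-1 aff I-1×I-2: Cc
C/II-2 aff I-1×I-2: Cc
⇒ C over [I-1,I-2,II-1,II-2]: 2 consistent
S/I-1 aff ·: Ss|SS
S/I-2 un ·: ss
S/II-1 aff I-1×I-2: Ss
S/II-2 aff I-1×I-2: Ss
⇒ S over [I-1,I-2,II-1,II-2]: 2 consistent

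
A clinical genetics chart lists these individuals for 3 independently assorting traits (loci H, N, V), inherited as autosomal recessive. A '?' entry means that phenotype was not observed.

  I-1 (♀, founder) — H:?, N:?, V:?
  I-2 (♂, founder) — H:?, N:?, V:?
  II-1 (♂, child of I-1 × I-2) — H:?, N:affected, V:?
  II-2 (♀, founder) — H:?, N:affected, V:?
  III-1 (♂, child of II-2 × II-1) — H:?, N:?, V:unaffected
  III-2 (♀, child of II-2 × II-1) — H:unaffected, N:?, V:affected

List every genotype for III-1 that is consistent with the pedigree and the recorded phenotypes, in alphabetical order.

III-1 ∈ {HH nn VV, HH nn Vv, Hh nn VV, Hh nn Vv, hh nn VV, hh nn Vv}

H/I-1 ? ·: HH|Hh|hh
H/I-2 ? ·: HH|Hh|hh
H/II-1 ? I-1×I-2: HH|Hh|hh
H/II-2 ? ·: HH|Hh|hh
H/III-1 ? II-2×II-1: HH|Hh|hh
H/III-2 un II-2×II-1: HH|Hh
⇒ H over [I-1,I-2,II-1,II-2,III-1,III-2]: 120 consistent
N/I-1 ? ·: Nn|nn
N/I-2 ? ·: Nn|nn
N/II-1 aff I-1×I-2: nn
N/II-2 aff ·: nn
N/III-1 ? II-2×II-1: nn
N/III-2 ? II-2×II-1: nn
⇒ N over [I-1,I-2,II-1,II-2,III-1,III-2]: 4 consistent
V/I-1 ? ·: VV|Vv|vv
V/I-2 ? ·: VV|Vv|vv
V/II-1 ? I-1×I-2: Vv|vv
V/II-2 ? ·: Vv|vv
V/III-1 un II-2×II-1: VV|Vv
V/III-2 aff II-2×II-1: vv
⇒ V over [I-1,I-2,II-1,II-2,III-1,III-2]: 25 consistent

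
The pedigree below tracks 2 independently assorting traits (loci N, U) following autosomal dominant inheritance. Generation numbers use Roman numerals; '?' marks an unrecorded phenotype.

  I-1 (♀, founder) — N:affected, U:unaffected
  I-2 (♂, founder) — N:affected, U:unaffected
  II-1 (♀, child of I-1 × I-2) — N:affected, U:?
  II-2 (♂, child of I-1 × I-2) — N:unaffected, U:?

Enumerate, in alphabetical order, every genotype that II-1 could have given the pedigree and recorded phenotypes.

N/I-1 aff ·: Nn
N/I-2 aff ·: Nn
N/II-1 aff I-1×I-2: Nn|NN
N/II-2 un I-1×I-2: nn
⇒ N over [I-1,I-2,II-1,II-2]: 2 consistent
U/I-1 un ·: uu
U/I-2 un ·: uu
U/II-1 ? I-1×I-2: uu
U/II-2 ? I-1×I-2: uu
⇒ U over [I-1,I-2,II-1,II-2]: 1 consistent

II-1 ∈ {NN uu, Nn uu}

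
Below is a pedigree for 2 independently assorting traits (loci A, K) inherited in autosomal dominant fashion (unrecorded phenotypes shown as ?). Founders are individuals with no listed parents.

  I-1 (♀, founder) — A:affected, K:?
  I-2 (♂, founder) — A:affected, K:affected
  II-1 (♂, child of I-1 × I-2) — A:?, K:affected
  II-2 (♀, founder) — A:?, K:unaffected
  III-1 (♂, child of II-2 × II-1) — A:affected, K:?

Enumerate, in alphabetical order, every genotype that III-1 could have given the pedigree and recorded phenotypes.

A/I-1 aff ·: Aa|AA
A/I-2 aff ·: Aa|AA
A/II-1 ? I-1×I-2: aa|Aa|AA
A/II-2 ? ·: aa|Aa|AA
A/III-1 aff II-2×II-1: Aa|AA
⇒ A over [I-1,I-2,II-1,II-2,III-1]: 33 consistent
K/I-1 ? ·: kk|Kk|KK
K/I-2 aff ·: Kk|KK
K/II-1 aff I-1×I-2: Kk|KK
K/II-2 un ·: kk
K/III-1 ? II-2×II-1: kk|Kk
⇒ K over [I-1,I-2,II-1,II-2,III-1]: 14 consistent

III-1 ∈ {AA Kk, AA kk, Aa Kk, Aa kk}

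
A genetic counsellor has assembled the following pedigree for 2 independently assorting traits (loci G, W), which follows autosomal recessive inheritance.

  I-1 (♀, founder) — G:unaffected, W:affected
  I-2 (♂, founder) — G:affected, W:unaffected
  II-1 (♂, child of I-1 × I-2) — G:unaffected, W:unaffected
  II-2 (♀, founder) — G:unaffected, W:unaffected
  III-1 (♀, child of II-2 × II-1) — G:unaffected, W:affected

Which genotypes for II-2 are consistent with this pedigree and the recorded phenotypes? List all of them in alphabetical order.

II-2 ∈ {GG Ww, Gg Ww}

G/I-1 un ·: GG|Gg
G/I-2 aff ·: gg
G/II-1 un I-1×I-2: Gg
G/II-2 un ·: GG|Gg
G/III-1 un II-2×II-1: GG|Gg
⇒ G over [I-1,I-2,II-1,II-2,III-1]: 8 consistent
W/I-1 aff ·: ww
W/I-2 un ·: WW|Ww
W/II-1 un I-1×I-2: Ww
W/II-2 un ·: Ww
W/III-1 aff II-2×II-1: ww
⇒ W over [I-1,I-2,II-1,II-2,III-1]: 2 consistent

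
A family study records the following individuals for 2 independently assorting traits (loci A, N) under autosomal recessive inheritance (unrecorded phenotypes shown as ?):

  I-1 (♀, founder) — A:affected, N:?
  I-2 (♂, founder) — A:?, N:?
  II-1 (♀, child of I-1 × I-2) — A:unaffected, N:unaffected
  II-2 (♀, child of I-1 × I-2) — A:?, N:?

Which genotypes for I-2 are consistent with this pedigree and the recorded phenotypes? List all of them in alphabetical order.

I-2 ∈ {AA NN, AA Nn, AA nn, Aa NN, Aa Nn, Aa nn}

A/I-1 aff ·: aa
A/I-2 ? ·: AA|Aa
A/II-1 un I-1×I-2: Aa
A/II-2 ? I-1×I-2: Aa|aa
⇒ A over [I-1,I-2,II-1,II-2]: 3 consistent
N/I-1 ? ·: NN|Nn|nn
N/I-2 ? ·: NN|Nn|nn
N/II-1 un I-1×I-2: NN|Nn
N/II-2 ? I-1×I-2: NN|Nn|nn
⇒ N over [I-1,I-2,II-1,II-2]: 21 consistent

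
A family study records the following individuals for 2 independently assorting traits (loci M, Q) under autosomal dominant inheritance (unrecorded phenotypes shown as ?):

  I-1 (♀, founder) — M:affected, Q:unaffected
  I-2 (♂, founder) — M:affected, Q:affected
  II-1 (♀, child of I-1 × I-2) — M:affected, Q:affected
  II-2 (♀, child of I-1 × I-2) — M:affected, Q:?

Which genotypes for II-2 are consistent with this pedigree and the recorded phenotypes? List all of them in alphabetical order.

II-2 ∈ {MM Qq, MM qq, Mm Qq, Mm qq}

M/I-1 aff ·: Mm|MM
M/I-2 aff ·: Mm|MM
M/II-1 aff I-1×I-2: Mm|MM
M/II-2 aff I-1×I-2: Mm|MM
⇒ M over [I-1,I-2,II-1,II-2]: 13 consistent
Q/I-1 un ·: qq
Q/I-2 aff ·: Qq|QQ
Q/II-1 aff I-1×I-2: Qq
Q/II-2 ? I-1×I-2: qq|Qq
⇒ Q over [I-1,I-2,II-1,II-2]: 3 consistent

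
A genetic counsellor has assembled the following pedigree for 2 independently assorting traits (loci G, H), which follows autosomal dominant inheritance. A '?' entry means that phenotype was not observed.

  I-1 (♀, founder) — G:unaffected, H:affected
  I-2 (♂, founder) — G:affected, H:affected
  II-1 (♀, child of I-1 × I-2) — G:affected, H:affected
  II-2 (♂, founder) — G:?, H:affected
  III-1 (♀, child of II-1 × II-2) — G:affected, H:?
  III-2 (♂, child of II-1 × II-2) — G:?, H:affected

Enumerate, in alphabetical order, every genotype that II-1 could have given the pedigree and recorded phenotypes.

G/I-1 un ·: gg
G/I-2 aff ·: Gg|GG
G/II-1 aff I-1×I-2: Gg
G/II-2 ? ·: gg|Gg|GG
G/III-1 aff II-1×II-2: Gg|GG
G/III-2 ? II-1×II-2: gg|Gg|GG
⇒ G over [I-1,I-2,II-1,II-2,III-1,III-2]: 24 consistent
H/I-1 aff ·: Hh|HH
H/I-2 aff ·: Hh|HH
H/II-1 aff I-1×I-2: Hh|HH
H/II-2 aff ·: Hh|HH
H/III-1 ? II-1×II-2: hh|Hh|HH
H/III-2 aff II-1×II-2: Hh|HH
⇒ H over [I-1,I-2,II-1,II-2,III-1,III-2]: 50 consistent

II-1 ∈ {Gg HH, Gg Hh}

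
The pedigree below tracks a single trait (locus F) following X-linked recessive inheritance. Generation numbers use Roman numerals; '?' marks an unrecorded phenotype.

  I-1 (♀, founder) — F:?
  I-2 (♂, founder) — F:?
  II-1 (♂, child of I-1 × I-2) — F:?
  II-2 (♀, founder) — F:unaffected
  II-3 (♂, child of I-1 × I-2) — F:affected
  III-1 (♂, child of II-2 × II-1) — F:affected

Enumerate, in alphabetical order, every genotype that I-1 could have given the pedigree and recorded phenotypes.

F/I-1 ? ·: X^FX^f|X^fX^f
F/I-2 ? ·: X^FY|X^fY
F/II-1 ? I-1×I-2: X^FY|X^fY
F/II-2 un ·: X^FX^f
F/II-3 aff I-1×I-2: X^fY
F/III-1 aff II-2×II-1: X^fY
⇒ F over [I-1,I-2,II-1,II-2,II-3,III-1]: 6 consistent

I-1 ∈ {X^FX^f, X^fX^f}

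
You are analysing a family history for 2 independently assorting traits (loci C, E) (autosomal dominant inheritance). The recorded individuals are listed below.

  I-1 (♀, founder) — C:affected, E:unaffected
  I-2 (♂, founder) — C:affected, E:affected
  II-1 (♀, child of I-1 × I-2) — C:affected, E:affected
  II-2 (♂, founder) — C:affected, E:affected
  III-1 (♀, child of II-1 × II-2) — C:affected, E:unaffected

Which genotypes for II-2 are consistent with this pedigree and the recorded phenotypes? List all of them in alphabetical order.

II-2 ∈ {CC Ee, Cc Ee}

C/I-1 aff ·: Cc|CC
C/I-2 aff ·: Cc|CC
C/II-1 aff I-1×I-2: Cc|CC
C/II-2 aff ·: Cc|CC
C/III-1 aff II-1×II-2: Cc|CC
⇒ C over [I-1,I-2,II-1,II-2,III-1]: 24 consistent
E/I-1 un ·: ee
E/I-2 aff ·: Ee|EE
E/II-1 aff I-1×I-2: Ee
E/II-2 aff ·: Ee
E/III-1 un II-1×II-2: ee
⇒ E over [I-1,I-2,II-1,II-2,III-1]: 2 consistent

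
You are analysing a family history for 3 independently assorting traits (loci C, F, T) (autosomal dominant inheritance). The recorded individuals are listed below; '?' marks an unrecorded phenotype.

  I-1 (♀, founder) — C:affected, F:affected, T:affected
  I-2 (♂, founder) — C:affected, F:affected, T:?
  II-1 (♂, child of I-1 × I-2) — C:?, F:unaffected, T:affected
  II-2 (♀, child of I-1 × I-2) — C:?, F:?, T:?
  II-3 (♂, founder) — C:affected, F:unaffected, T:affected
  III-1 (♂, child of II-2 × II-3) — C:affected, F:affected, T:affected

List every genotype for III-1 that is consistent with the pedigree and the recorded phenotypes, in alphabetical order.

C/I-1 aff ·: Cc|CC
C/I-2 aff ·: Cc|CC
C/II-1 ? I-1×I-2: cc|Cc|CC
C/II-2 ? I-1×I-2: cc|Cc|CC
C/II-3 aff ·: Cc|CC
C/III-1 aff II-2×II-3: Cc|CC
⇒ C over [I-1,I-2,II-1,II-2,II-3,III-1]: 58 consistent
F/I-1 aff ·: Ff
F/I-2 aff ·: Ff
F/II-1 un I-1×I-2: ff
F/II-2 ? I-1×I-2: Ff|FF
F/II-3 un ·: ff
F/III-1 aff II-2×II-3: Ff
⇒ F over [I-1,I-2,II-1,II-2,II-3,III-1]: 2 consistent
T/I-1 aff ·: Tt|TT
T/I-2 ? ·: tt|Tt|TT
T/II-1 aff I-1×I-2: Tt|TT
T/II-2 ? I-1×I-2: tt|Tt|TT
T/II-3 aff ·: Tt|TT
T/III-1 aff II-2×II-3: Tt|TT
⇒ T over [I-1,I-2,II-1,II-2,II-3,III-1]: 59 consistent

III-1 ∈ {CC Ff TT, CC Ff Tt, Cc Ff TT, Cc Ff Tt}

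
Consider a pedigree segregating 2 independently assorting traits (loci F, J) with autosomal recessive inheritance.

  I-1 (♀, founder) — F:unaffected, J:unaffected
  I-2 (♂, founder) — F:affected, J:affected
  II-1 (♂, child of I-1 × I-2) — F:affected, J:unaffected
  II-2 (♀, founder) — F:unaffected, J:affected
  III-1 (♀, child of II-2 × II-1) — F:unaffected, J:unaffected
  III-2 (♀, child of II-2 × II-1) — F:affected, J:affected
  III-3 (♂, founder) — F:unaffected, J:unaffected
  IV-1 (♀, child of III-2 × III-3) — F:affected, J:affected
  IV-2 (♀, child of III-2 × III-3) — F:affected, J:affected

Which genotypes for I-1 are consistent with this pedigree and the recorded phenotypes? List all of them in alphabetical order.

F/I-1 un ·: Ff
F/I-2 aff ·: ff
F/II-1 aff I-1×I-2: ff
F/II-2 un ·: Ff
F/III-1 un II-2×II-1: Ff
F/III-2 aff II-2×II-1: ff
F/III-3 un ·: Ff
F/IV-1 aff III-2×III-3: ff
F/IV-2 aff III-2×III-3: ff
⇒ F over [I-1,I-2,II-1,II-2,III-1,III-2,III-3,IV-1,IV-2]: 1 consistent
J/I-1 un ·: JJ|Jj
J/I-2 aff ·: jj
J/II-1 un I-1×I-2: Jj
J/II-2 aff ·: jj
J/III-1 un II-2×II-1: Jj
J/III-2 aff II-2×II-1: jj
J/III-3 un ·: Jj
J/IV-1 aff III-2×III-3: jj
J/IV-2 aff III-2×III-3: jj
⇒ J over [I-1,I-2,II-1,II-2,III-1,III-2,III-3,IV-1,IV-2]: 2 consistent

I-1 ∈ {Ff JJ, Ff Jj}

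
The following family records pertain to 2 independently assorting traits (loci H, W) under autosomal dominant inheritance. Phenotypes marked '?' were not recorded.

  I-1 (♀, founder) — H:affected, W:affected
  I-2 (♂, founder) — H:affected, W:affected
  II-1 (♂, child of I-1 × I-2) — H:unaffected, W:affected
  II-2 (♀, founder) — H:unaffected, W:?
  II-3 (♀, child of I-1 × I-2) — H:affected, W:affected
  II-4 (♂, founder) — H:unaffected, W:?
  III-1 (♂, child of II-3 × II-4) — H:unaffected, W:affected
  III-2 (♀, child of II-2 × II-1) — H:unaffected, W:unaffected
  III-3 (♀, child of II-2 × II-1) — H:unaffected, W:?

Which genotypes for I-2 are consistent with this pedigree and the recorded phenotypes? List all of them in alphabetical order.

H/I-1 aff ·: Hh
H/I-2 aff ·: Hh
H/II-1 un I-1×I-2: hh
H/II-2 un ·: hh
H/II-3 aff I-1×I-2: Hh
H/II-4 un ·: hh
H/III-1 un II-3×II-4: hh
H/III-2 un II-2×II-1: hh
H/III-3 un II-2×II-1: hh
⇒ H over [I-1,I-2,II-1,II-2,II-3,II-4,III-1,III-2,III-3]: 1 consistent
W/I-1 aff ·: Ww|WW
W/I-2 aff ·: Ww|WW
W/II-1 aff I-1×I-2: Ww
W/II-2 ? ·: ww|Ww
W/II-3 aff I-1×I-2: Ww|WW
W/II-4 ? ·: ww|Ww|WW
W/III-1 aff II-3×II-4: Ww|WW
W/III-2 un II-2×II-1: ww
W/III-3 ? II-2×II-1: ww|Ww|WW
⇒ W over [I-1,I-2,II-1,II-2,II-3,II-4,III-1,III-2,III-3]: 135 consistent

I-2 ∈ {Hh WW, Hh Ww}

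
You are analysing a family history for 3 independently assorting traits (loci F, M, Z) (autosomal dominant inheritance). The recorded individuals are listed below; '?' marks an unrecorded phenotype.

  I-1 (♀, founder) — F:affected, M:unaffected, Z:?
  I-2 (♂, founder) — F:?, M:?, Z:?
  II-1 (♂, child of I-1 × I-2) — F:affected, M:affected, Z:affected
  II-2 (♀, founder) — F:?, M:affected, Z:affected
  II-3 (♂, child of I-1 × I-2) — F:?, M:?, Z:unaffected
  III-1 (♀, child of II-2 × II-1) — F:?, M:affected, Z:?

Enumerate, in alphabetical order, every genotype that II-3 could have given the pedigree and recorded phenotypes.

II-3 ∈ {FF Mm zz, FF mm zz, Ff Mm zz, Ff mm zz, ff Mm zz, ff mm zz}

F/I-1 aff ·: Ff|FF
F/I-2 ? ·: ff|Ff|FF
F/II-1 aff I-1×I-2: Ff|FF
F/II-2 ? ·: ff|Ff|FF
F/II-3 ? I-1×I-2: ff|Ff|FF
F/III-1 ? II-2×II-1: ff|Ff|FF
⇒ F over [I-1,I-2,II-1,II-2,II-3,III-1]: 102 consistent
M/I-1 un ·: mm
M/I-2 ? ·: Mm|MM
M/II-1 aff I-1×I-2: Mm
M/II-2 aff ·: Mm|MM
M/II-3 ? I-1×I-2: mm|Mm
M/III-1 aff II-2×II-1: Mm|MM
⇒ M over [I-1,I-2,II-1,II-2,II-3,III-1]: 12 consistent
Z/I-1 ? ·: zz|Zz
Z/I-2 ? ·: zz|Zz
Z/II-1 aff I-1×I-2: Zz|ZZ
Z/II-2 aff ·: Zz|ZZ
Z/II-3 un I-1×I-2: zz
Z/III-1 ? II-2×II-1: zz|Zz|ZZ
⇒ Z over [I-1,I-2,II-1,II-2,II-3,III-1]: 18 consistent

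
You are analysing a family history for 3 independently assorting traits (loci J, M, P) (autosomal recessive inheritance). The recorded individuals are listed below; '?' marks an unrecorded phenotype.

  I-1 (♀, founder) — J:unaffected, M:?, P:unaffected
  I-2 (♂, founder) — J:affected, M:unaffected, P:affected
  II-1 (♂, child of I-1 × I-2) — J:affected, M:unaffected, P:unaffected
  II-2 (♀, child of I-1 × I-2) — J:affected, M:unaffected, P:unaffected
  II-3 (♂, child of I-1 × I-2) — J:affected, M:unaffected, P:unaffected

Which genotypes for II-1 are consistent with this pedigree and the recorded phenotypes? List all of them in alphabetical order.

II-1 ∈ {jj MM Pp, jj Mm Pp}

J/I-1 un ·: Jj
J/I-2 aff ·: jj
J/II-1 aff I-1×I-2: jj
J/II-2 aff I-1×I-2: jj
J/II-3 aff I-1×I-2: jj
⇒ J over [I-1,I-2,II-1,II-2,II-3]: 1 consistent
M/I-1 ? ·: MM|Mm|mm
M/I-2 un ·: MM|Mm
M/II-1 un I-1×I-2: MM|Mm
M/II-2 un I-1×I-2: MM|Mm
M/II-3 un I-1×I-2: MM|Mm
⇒ M over [I-1,I-2,II-1,II-2,II-3]: 27 consistent
P/I-1 un ·: PP|Pp
P/I-2 aff ·: pp
P/II-1 un I-1×I-2: Pp
P/II-2 un I-1×I-2: Pp
P/II-3 un I-1×I-2: Pp
⇒ P over [I-1,I-2,II-1,II-2,II-3]: 2 consistent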